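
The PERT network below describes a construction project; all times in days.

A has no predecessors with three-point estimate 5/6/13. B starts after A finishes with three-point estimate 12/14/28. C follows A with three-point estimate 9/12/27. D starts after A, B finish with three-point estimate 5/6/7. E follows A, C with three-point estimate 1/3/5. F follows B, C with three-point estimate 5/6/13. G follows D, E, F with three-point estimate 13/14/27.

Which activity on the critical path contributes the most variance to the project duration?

te_A = (5 + 4·6 + 13)/6 = 42/6 = 7; σ²_A = ((13−5)/6)² = 1.778
te_B = (12 + 4·14 + 28)/6 = 96/6 = 16; σ²_B = ((28−12)/6)² = 7.111
te_C = (9 + 4·12 + 27)/6 = 84/6 = 14; σ²_C = ((27−9)/6)² = 9.000
te_D = (5 + 4·6 + 7)/6 = 36/6 = 6; σ²_D = ((7−5)/6)² = 0.111
te_E = (1 + 4·3 + 5)/6 = 18/6 = 3; σ²_E = ((5−1)/6)² = 0.444
te_F = (5 + 4·6 + 13)/6 = 42/6 = 7; σ²_F = ((13−5)/6)² = 1.778
te_G = (13 + 4·14 + 27)/6 = 96/6 = 16; σ²_G = ((27−13)/6)² = 5.444

Forward pass:
ES_A = 0; EF_A = 7
ES_B = 7; EF_B = 7+16 = 23
ES_C = 7; EF_C = 7+14 = 21
ES_D = max(EF_A=7, EF_B=23) = 23; EF_D = 23+6 = 29
ES_E = max(EF_A=7, EF_C=21) = 21; EF_E = 21+3 = 24
ES_F = max(EF_B=23, EF_C=21) = 23; EF_F = 23+7 = 30
ES_G = max(EF_D=29, EF_E=24, EF_F=30) = 30; EF_G = 30+16 = 46
Expected project duration μ = 46 days. Critical path: A → B → F → G.

Variances on critical path: σ²_A=1.778, σ²_B=7.111, σ²_F=1.778, σ²_G=5.444.
Largest is σ²_B = 7.111.

B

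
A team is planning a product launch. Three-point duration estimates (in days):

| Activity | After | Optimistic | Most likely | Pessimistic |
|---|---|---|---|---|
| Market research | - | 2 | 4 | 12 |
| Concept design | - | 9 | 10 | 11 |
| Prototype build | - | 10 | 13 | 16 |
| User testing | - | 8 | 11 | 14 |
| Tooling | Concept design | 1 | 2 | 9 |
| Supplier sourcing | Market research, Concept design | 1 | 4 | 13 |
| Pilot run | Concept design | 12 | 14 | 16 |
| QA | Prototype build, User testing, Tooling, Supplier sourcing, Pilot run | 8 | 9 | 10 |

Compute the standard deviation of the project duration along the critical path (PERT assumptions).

0.82 days

te_Market research = (2 + 4·4 + 12)/6 = 30/6 = 5; σ²_Market research = ((12−2)/6)² = 2.778
te_Concept design = (9 + 4·10 + 11)/6 = 60/6 = 10; σ²_Concept design = ((11−9)/6)² = 0.111
te_Prototype build = (10 + 4·13 + 16)/6 = 78/6 = 13; σ²_Prototype build = ((16−10)/6)² = 1.000
te_User testing = (8 + 4·11 + 14)/6 = 66/6 = 11; σ²_User testing = ((14−8)/6)² = 1.000
te_Tooling = (1 + 4·2 + 9)/6 = 18/6 = 3; σ²_Tooling = ((9−1)/6)² = 1.778
te_Supplier sourcing = (1 + 4·4 + 13)/6 = 30/6 = 5; σ²_Supplier sourcing = ((13−1)/6)² = 4.000
te_Pilot run = (12 + 4·14 + 16)/6 = 84/6 = 14; σ²_Pilot run = ((16−12)/6)² = 0.444
te_QA = (8 + 4·9 + 10)/6 = 54/6 = 9; σ²_QA = ((10−8)/6)² = 0.111

Forward pass:
ES_Market research = 0; EF_Market research = 5
ES_Concept design = 0; EF_Concept design = 10
ES_Prototype build = 0; EF_Prototype build = 13
ES_User testing = 0; EF_User testing = 11
ES_Tooling = 10; EF_Tooling = 10+3 = 13
ES_Supplier sourcing = max(EF_Market research=5, EF_Concept design=10) = 10; EF_Supplier sourcing = 10+5 = 15
ES_Pilot run = 10; EF_Pilot run = 10+14 = 24
ES_QA = max(EF_Prototype build=13, EF_User testing=11, EF_Tooling=13, EF_Supplier sourcing=15, EF_Pilot run=24) = 24; EF_QA = 24+9 = 33
Expected project duration μ = 33 days. Critical path: Concept design → Pilot run → QA.

Variance along critical path = 0.111 + 0.444 + 0.111 = 0.667
σ = √0.667 = 0.816 days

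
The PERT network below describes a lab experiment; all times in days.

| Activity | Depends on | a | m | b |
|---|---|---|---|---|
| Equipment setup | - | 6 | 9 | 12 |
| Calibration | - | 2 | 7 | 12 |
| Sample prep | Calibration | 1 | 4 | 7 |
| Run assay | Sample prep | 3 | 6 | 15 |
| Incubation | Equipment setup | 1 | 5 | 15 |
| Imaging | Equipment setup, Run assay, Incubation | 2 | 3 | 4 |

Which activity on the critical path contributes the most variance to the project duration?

Run assay

te_Equipment setup = (6 + 4·9 + 12)/6 = 54/6 = 9; σ²_Equipment setup = ((12−6)/6)² = 1.000
te_Calibration = (2 + 4·7 + 12)/6 = 42/6 = 7; σ²_Calibration = ((12−2)/6)² = 2.778
te_Sample prep = (1 + 4·4 + 7)/6 = 24/6 = 4; σ²_Sample prep = ((7−1)/6)² = 1.000
te_Run assay = (3 + 4·6 + 15)/6 = 42/6 = 7; σ²_Run assay = ((15−3)/6)² = 4.000
te_Incubation = (1 + 4·5 + 15)/6 = 36/6 = 6; σ²_Incubation = ((15−1)/6)² = 5.444
te_Imaging = (2 + 4·3 + 4)/6 = 18/6 = 3; σ²_Imaging = ((4−2)/6)² = 0.111

Forward pass:
ES_Equipment setup = 0; EF_Equipment setup = 9
ES_Calibration = 0; EF_Calibration = 7
ES_Sample prep = 7; EF_Sample prep = 7+4 = 11
ES_Run assay = 11; EF_Run assay = 11+7 = 18
ES_Incubation = 9; EF_Incubation = 9+6 = 15
ES_Imaging = max(EF_Equipment setup=9, EF_Run assay=18, EF_Incubation=15) = 18; EF_Imaging = 18+3 = 21
Expected project duration μ = 21 days. Critical path: Calibration → Sample prep → Run assay → Imaging.

Variances on critical path: σ²_Calibration=2.778, σ²_Sample prep=1.000, σ²_Run assay=4.000, σ²_Imaging=0.111.
Largest is σ²_Run assay = 4.000.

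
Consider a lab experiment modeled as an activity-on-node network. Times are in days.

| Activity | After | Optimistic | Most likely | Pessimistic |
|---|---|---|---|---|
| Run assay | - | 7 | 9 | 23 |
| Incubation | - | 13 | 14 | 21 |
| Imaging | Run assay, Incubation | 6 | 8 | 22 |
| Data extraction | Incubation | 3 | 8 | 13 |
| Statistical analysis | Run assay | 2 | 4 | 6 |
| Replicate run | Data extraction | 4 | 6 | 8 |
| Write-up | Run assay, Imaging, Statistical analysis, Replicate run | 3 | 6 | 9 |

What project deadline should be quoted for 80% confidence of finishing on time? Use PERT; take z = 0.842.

te_Run assay = (7 + 4·9 + 23)/6 = 66/6 = 11; σ²_Run assay = ((23−7)/6)² = 7.111
te_Incubation = (13 + 4·14 + 21)/6 = 90/6 = 15; σ²_Incubation = ((21−13)/6)² = 1.778
te_Imaging = (6 + 4·8 + 22)/6 = 60/6 = 10; σ²_Imaging = ((22−6)/6)² = 7.111
te_Data extraction = (3 + 4·8 + 13)/6 = 48/6 = 8; σ²_Data extraction = ((13−3)/6)² = 2.778
te_Statistical analysis = (2 + 4·4 + 6)/6 = 24/6 = 4; σ²_Statistical analysis = ((6−2)/6)² = 0.444
te_Replicate run = (4 + 4·6 + 8)/6 = 36/6 = 6; σ²_Replicate run = ((8−4)/6)² = 0.444
te_Write-up = (3 + 4·6 + 9)/6 = 36/6 = 6; σ²_Write-up = ((9−3)/6)² = 1.000

Forward pass:
ES_Run assay = 0; EF_Run assay = 11
ES_Incubation = 0; EF_Incubation = 15
ES_Imaging = max(EF_Run assay=11, EF_Incubation=15) = 15; EF_Imaging = 15+10 = 25
ES_Data extraction = 15; EF_Data extraction = 15+8 = 23
ES_Statistical analysis = 11; EF_Statistical analysis = 11+4 = 15
ES_Replicate run = 23; EF_Replicate run = 23+6 = 29
ES_Write-up = max(EF_Run assay=11, EF_Imaging=25, EF_Statistical analysis=15, EF_Replicate run=29) = 29; EF_Write-up = 29+6 = 35
Expected project duration μ = 35 days. Critical path: Incubation → Data extraction → Replicate run → Write-up.

Variance along critical path = 1.778 + 2.778 + 0.444 + 1.000 = 6.000; σ = 2.449 days.
D = μ + z·σ = 35 + 0.842·2.449 = 37.1 days

37.1 days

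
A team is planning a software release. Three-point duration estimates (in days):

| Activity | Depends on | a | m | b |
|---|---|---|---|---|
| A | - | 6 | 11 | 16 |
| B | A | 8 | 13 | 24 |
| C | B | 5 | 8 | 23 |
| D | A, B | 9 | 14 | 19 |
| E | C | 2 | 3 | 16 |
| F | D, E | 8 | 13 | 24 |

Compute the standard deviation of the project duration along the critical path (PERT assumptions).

5.61 days

te_A = (6 + 4·11 + 16)/6 = 66/6 = 11; σ²_A = ((16−6)/6)² = 2.778
te_B = (8 + 4·13 + 24)/6 = 84/6 = 14; σ²_B = ((24−8)/6)² = 7.111
te_C = (5 + 4·8 + 23)/6 = 60/6 = 10; σ²_C = ((23−5)/6)² = 9.000
te_D = (9 + 4·14 + 19)/6 = 84/6 = 14; σ²_D = ((19−9)/6)² = 2.778
te_E = (2 + 4·3 + 16)/6 = 30/6 = 5; σ²_E = ((16−2)/6)² = 5.444
te_F = (8 + 4·13 + 24)/6 = 84/6 = 14; σ²_F = ((24−8)/6)² = 7.111

Forward pass:
ES_A = 0; EF_A = 11
ES_B = 11; EF_B = 11+14 = 25
ES_C = 25; EF_C = 25+10 = 35
ES_D = max(EF_A=11, EF_B=25) = 25; EF_D = 25+14 = 39
ES_E = 35; EF_E = 35+5 = 40
ES_F = max(EF_D=39, EF_E=40) = 40; EF_F = 40+14 = 54
Expected project duration μ = 54 days. Critical path: A → B → C → E → F.

Variance along critical path = 2.778 + 7.111 + 9.000 + 5.444 + 7.111 = 31.444
σ = √31.444 = 5.608 days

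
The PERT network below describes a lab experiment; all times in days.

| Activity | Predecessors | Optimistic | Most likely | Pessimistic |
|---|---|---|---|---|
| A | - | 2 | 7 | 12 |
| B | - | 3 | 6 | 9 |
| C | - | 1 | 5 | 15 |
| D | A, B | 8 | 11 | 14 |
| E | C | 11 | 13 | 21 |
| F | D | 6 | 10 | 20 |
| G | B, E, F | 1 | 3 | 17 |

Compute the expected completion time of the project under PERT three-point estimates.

34 days

te_A = (2 + 4·7 + 12)/6 = 42/6 = 7
te_B = (3 + 4·6 + 9)/6 = 36/6 = 6
te_C = (1 + 4·5 + 15)/6 = 36/6 = 6
te_D = (8 + 4·11 + 14)/6 = 66/6 = 11
te_E = (11 + 4·13 + 21)/6 = 84/6 = 14
te_F = (6 + 4·10 + 20)/6 = 66/6 = 11
te_G = (1 + 4·3 + 17)/6 = 30/6 = 5

Forward pass:
ES_A = 0; EF_A = 7
ES_B = 0; EF_B = 6
ES_C = 0; EF_C = 6
ES_D = max(EF_A=7, EF_B=6) = 7; EF_D = 7+11 = 18
ES_E = 6; EF_E = 6+14 = 20
ES_F = 18; EF_F = 18+11 = 29
ES_G = max(EF_B=6, EF_E=20, EF_F=29) = 29; EF_G = 29+5 = 34
Expected project duration μ = 34 days. Critical path: A → D → F → G.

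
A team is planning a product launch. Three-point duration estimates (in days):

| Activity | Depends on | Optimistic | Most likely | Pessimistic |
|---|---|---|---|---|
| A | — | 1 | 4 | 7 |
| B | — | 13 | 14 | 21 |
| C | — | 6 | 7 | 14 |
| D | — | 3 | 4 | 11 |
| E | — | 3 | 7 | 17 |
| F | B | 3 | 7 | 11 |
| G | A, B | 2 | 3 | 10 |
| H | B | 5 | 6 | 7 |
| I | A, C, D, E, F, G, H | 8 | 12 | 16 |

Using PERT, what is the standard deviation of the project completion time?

2.31 days

te_A = (1 + 4·4 + 7)/6 = 24/6 = 4; σ²_A = ((7−1)/6)² = 1.000
te_B = (13 + 4·14 + 21)/6 = 90/6 = 15; σ²_B = ((21−13)/6)² = 1.778
te_C = (6 + 4·7 + 14)/6 = 48/6 = 8; σ²_C = ((14−6)/6)² = 1.778
te_D = (3 + 4·4 + 11)/6 = 30/6 = 5; σ²_D = ((11−3)/6)² = 1.778
te_E = (3 + 4·7 + 17)/6 = 48/6 = 8; σ²_E = ((17−3)/6)² = 5.444
te_F = (3 + 4·7 + 11)/6 = 42/6 = 7; σ²_F = ((11−3)/6)² = 1.778
te_G = (2 + 4·3 + 10)/6 = 24/6 = 4; σ²_G = ((10−2)/6)² = 1.778
te_H = (5 + 4·6 + 7)/6 = 36/6 = 6; σ²_H = ((7−5)/6)² = 0.111
te_I = (8 + 4·12 + 16)/6 = 72/6 = 12; σ²_I = ((16−8)/6)² = 1.778

Forward pass:
ES_A = 0; EF_A = 4
ES_B = 0; EF_B = 15
ES_C = 0; EF_C = 8
ES_D = 0; EF_D = 5
ES_E = 0; EF_E = 8
ES_F = 15; EF_F = 15+7 = 22
ES_G = max(EF_A=4, EF_B=15) = 15; EF_G = 15+4 = 19
ES_H = 15; EF_H = 15+6 = 21
ES_I = max(EF_A=4, EF_C=8, EF_D=5, EF_E=8, EF_F=22, EF_G=19, EF_H=21) = 22; EF_I = 22+12 = 34
Expected project duration μ = 34 days. Critical path: B → F → I.

Variance along critical path = 1.778 + 1.778 + 1.778 = 5.333
σ = √5.333 = 2.309 days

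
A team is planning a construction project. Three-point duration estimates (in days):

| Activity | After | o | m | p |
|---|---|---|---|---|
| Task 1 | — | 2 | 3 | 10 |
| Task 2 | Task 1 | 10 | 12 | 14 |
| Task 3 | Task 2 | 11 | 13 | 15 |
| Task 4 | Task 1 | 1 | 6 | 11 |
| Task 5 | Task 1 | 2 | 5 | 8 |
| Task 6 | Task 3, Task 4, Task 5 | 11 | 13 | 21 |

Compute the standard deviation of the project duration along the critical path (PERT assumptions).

2.33 days

te_Task 1 = (2 + 4·3 + 10)/6 = 24/6 = 4; σ²_Task 1 = ((10−2)/6)² = 1.778
te_Task 2 = (10 + 4·12 + 14)/6 = 72/6 = 12; σ²_Task 2 = ((14−10)/6)² = 0.444
te_Task 3 = (11 + 4·13 + 15)/6 = 78/6 = 13; σ²_Task 3 = ((15−11)/6)² = 0.444
te_Task 4 = (1 + 4·6 + 11)/6 = 36/6 = 6; σ²_Task 4 = ((11−1)/6)² = 2.778
te_Task 5 = (2 + 4·5 + 8)/6 = 30/6 = 5; σ²_Task 5 = ((8−2)/6)² = 1.000
te_Task 6 = (11 + 4·13 + 21)/6 = 84/6 = 14; σ²_Task 6 = ((21−11)/6)² = 2.778

Forward pass:
ES_Task 1 = 0; EF_Task 1 = 4
ES_Task 2 = 4; EF_Task 2 = 4+12 = 16
ES_Task 3 = 16; EF_Task 3 = 16+13 = 29
ES_Task 4 = 4; EF_Task 4 = 4+6 = 10
ES_Task 5 = 4; EF_Task 5 = 4+5 = 9
ES_Task 6 = max(EF_Task 3=29, EF_Task 4=10, EF_Task 5=9) = 29; EF_Task 6 = 29+14 = 43
Expected project duration μ = 43 days. Critical path: Task 1 → Task 2 → Task 3 → Task 6.

Variance along critical path = 1.778 + 0.444 + 0.444 + 2.778 = 5.444
σ = √5.444 = 2.333 days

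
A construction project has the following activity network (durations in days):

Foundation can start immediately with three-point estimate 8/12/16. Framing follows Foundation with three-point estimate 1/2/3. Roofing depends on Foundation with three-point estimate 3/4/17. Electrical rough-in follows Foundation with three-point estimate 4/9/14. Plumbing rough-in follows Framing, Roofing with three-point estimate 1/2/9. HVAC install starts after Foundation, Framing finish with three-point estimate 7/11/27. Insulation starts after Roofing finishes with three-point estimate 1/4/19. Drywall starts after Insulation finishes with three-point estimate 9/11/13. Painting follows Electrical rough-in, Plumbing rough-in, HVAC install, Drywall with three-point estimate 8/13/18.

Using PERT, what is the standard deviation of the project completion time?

4.41 days

te_Foundation = (8 + 4·12 + 16)/6 = 72/6 = 12; σ²_Foundation = ((16−8)/6)² = 1.778
te_Framing = (1 + 4·2 + 3)/6 = 12/6 = 2; σ²_Framing = ((3−1)/6)² = 0.111
te_Roofing = (3 + 4·4 + 17)/6 = 36/6 = 6; σ²_Roofing = ((17−3)/6)² = 5.444
te_Electrical rough-in = (4 + 4·9 + 14)/6 = 54/6 = 9; σ²_Electrical rough-in = ((14−4)/6)² = 2.778
te_Plumbing rough-in = (1 + 4·2 + 9)/6 = 18/6 = 3; σ²_Plumbing rough-in = ((9−1)/6)² = 1.778
te_HVAC install = (7 + 4·11 + 27)/6 = 78/6 = 13; σ²_HVAC install = ((27−7)/6)² = 11.111
te_Insulation = (1 + 4·4 + 19)/6 = 36/6 = 6; σ²_Insulation = ((19−1)/6)² = 9.000
te_Drywall = (9 + 4·11 + 13)/6 = 66/6 = 11; σ²_Drywall = ((13−9)/6)² = 0.444
te_Painting = (8 + 4·13 + 18)/6 = 78/6 = 13; σ²_Painting = ((18−8)/6)² = 2.778

Forward pass:
ES_Foundation = 0; EF_Foundation = 12
ES_Framing = 12; EF_Framing = 12+2 = 14
ES_Roofing = 12; EF_Roofing = 12+6 = 18
ES_Electrical rough-in = 12; EF_Electrical rough-in = 12+9 = 21
ES_Plumbing rough-in = max(EF_Framing=14, EF_Roofing=18) = 18; EF_Plumbing rough-in = 18+3 = 21
ES_HVAC install = max(EF_Foundation=12, EF_Framing=14) = 14; EF_HVAC install = 14+13 = 27
ES_Insulation = 18; EF_Insulation = 18+6 = 24
ES_Drywall = 24; EF_Drywall = 24+11 = 35
ES_Painting = max(EF_Electrical rough-in=21, EF_Plumbing rough-in=21, EF_HVAC install=27, EF_Drywall=35) = 35; EF_Painting = 35+13 = 48
Expected project duration μ = 48 days. Critical path: Foundation → Roofing → Insulation → Drywall → Painting.

Variance along critical path = 1.778 + 5.444 + 9.000 + 0.444 + 2.778 = 19.444
σ = √19.444 = 4.410 days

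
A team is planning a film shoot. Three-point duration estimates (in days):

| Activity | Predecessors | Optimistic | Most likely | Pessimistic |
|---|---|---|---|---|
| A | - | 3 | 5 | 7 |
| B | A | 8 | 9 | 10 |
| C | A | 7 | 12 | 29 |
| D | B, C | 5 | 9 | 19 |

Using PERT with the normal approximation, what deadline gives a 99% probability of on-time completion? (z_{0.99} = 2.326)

39.2 days

te_A = (3 + 4·5 + 7)/6 = 30/6 = 5; σ²_A = ((7−3)/6)² = 0.444
te_B = (8 + 4·9 + 10)/6 = 54/6 = 9; σ²_B = ((10−8)/6)² = 0.111
te_C = (7 + 4·12 + 29)/6 = 84/6 = 14; σ²_C = ((29−7)/6)² = 13.444
te_D = (5 + 4·9 + 19)/6 = 60/6 = 10; σ²_D = ((19−5)/6)² = 5.444

Forward pass:
ES_A = 0; EF_A = 5
ES_B = 5; EF_B = 5+9 = 14
ES_C = 5; EF_C = 5+14 = 19
ES_D = max(EF_B=14, EF_C=19) = 19; EF_D = 19+10 = 29
Expected project duration μ = 29 days. Critical path: A → C → D.

Variance along critical path = 0.444 + 13.444 + 5.444 = 19.333; σ = 4.397 days.
D = μ + z·σ = 29 + 2.326·4.397 = 39.2 days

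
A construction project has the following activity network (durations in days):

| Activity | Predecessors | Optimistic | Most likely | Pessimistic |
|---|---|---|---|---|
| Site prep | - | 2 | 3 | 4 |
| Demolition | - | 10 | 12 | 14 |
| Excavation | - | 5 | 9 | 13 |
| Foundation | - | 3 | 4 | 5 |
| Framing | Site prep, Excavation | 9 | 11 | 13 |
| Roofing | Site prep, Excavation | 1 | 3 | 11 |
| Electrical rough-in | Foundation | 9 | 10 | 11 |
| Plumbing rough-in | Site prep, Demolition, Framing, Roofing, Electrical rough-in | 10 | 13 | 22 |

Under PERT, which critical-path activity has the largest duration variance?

te_Site prep = (2 + 4·3 + 4)/6 = 18/6 = 3; σ²_Site prep = ((4−2)/6)² = 0.111
te_Demolition = (10 + 4·12 + 14)/6 = 72/6 = 12; σ²_Demolition = ((14−10)/6)² = 0.444
te_Excavation = (5 + 4·9 + 13)/6 = 54/6 = 9; σ²_Excavation = ((13−5)/6)² = 1.778
te_Foundation = (3 + 4·4 + 5)/6 = 24/6 = 4; σ²_Foundation = ((5−3)/6)² = 0.111
te_Framing = (9 + 4·11 + 13)/6 = 66/6 = 11; σ²_Framing = ((13−9)/6)² = 0.444
te_Roofing = (1 + 4·3 + 11)/6 = 24/6 = 4; σ²_Roofing = ((11−1)/6)² = 2.778
te_Electrical rough-in = (9 + 4·10 + 11)/6 = 60/6 = 10; σ²_Electrical rough-in = ((11−9)/6)² = 0.111
te_Plumbing rough-in = (10 + 4·13 + 22)/6 = 84/6 = 14; σ²_Plumbing rough-in = ((22−10)/6)² = 4.000

Forward pass:
ES_Site prep = 0; EF_Site prep = 3
ES_Demolition = 0; EF_Demolition = 12
ES_Excavation = 0; EF_Excavation = 9
ES_Foundation = 0; EF_Foundation = 4
ES_Framing = max(EF_Site prep=3, EF_Excavation=9) = 9; EF_Framing = 9+11 = 20
ES_Roofing = max(EF_Site prep=3, EF_Excavation=9) = 9; EF_Roofing = 9+4 = 13
ES_Electrical rough-in = 4; EF_Electrical rough-in = 4+10 = 14
ES_Plumbing rough-in = max(EF_Site prep=3, EF_Demolition=12, EF_Framing=20, EF_Roofing=13, EF_Electrical rough-in=14) = 20; EF_Plumbing rough-in = 20+14 = 34
Expected project duration μ = 34 days. Critical path: Excavation → Framing → Plumbing rough-in.

Variances on critical path: σ²_Excavation=1.778, σ²_Framing=0.444, σ²_Plumbing rough-in=4.000.
Largest is σ²_Plumbing rough-in = 4.000.

Plumbing rough-in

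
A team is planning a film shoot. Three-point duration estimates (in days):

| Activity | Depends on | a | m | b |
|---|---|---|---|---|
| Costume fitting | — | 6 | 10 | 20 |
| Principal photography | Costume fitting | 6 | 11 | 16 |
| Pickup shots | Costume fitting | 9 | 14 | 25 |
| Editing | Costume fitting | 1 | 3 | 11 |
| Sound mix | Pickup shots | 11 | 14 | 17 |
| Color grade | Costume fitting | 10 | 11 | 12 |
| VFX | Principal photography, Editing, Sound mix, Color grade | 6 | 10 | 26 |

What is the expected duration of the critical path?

te_Costume fitting = (6 + 4·10 + 20)/6 = 66/6 = 11
te_Principal photography = (6 + 4·11 + 16)/6 = 66/6 = 11
te_Pickup shots = (9 + 4·14 + 25)/6 = 90/6 = 15
te_Editing = (1 + 4·3 + 11)/6 = 24/6 = 4
te_Sound mix = (11 + 4·14 + 17)/6 = 84/6 = 14
te_Color grade = (10 + 4·11 + 12)/6 = 66/6 = 11
te_VFX = (6 + 4·10 + 26)/6 = 72/6 = 12

Forward pass:
ES_Costume fitting = 0; EF_Costume fitting = 11
ES_Principal photography = 11; EF_Principal photography = 11+11 = 22
ES_Pickup shots = 11; EF_Pickup shots = 11+15 = 26
ES_Editing = 11; EF_Editing = 11+4 = 15
ES_Sound mix = 26; EF_Sound mix = 26+14 = 40
ES_Color grade = 11; EF_Color grade = 11+11 = 22
ES_VFX = max(EF_Principal photography=22, EF_Editing=15, EF_Sound mix=40, EF_Color grade=22) = 40; EF_VFX = 40+12 = 52
Expected project duration μ = 52 days. Critical path: Costume fitting → Pickup shots → Sound mix → VFX.

52 days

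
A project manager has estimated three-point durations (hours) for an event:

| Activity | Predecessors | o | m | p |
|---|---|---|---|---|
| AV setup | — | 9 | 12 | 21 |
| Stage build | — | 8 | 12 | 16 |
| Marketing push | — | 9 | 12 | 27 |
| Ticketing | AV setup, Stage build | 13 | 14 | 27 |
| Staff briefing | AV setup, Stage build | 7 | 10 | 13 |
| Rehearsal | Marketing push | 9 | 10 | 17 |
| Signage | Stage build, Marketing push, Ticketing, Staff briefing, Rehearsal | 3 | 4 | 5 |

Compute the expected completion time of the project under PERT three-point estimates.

te_AV setup = (9 + 4·12 + 21)/6 = 78/6 = 13
te_Stage build = (8 + 4·12 + 16)/6 = 72/6 = 12
te_Marketing push = (9 + 4·12 + 27)/6 = 84/6 = 14
te_Ticketing = (13 + 4·14 + 27)/6 = 96/6 = 16
te_Staff briefing = (7 + 4·10 + 13)/6 = 60/6 = 10
te_Rehearsal = (9 + 4·10 + 17)/6 = 66/6 = 11
te_Signage = (3 + 4·4 + 5)/6 = 24/6 = 4

Forward pass:
ES_AV setup = 0; EF_AV setup = 13
ES_Stage build = 0; EF_Stage build = 12
ES_Marketing push = 0; EF_Marketing push = 14
ES_Ticketing = max(EF_AV setup=13, EF_Stage build=12) = 13; EF_Ticketing = 13+16 = 29
ES_Staff briefing = max(EF_AV setup=13, EF_Stage build=12) = 13; EF_Staff briefing = 13+10 = 23
ES_Rehearsal = 14; EF_Rehearsal = 14+11 = 25
ES_Signage = max(EF_Stage build=12, EF_Marketing push=14, EF_Ticketing=29, EF_Staff briefing=23, EF_Rehearsal=25) = 29; EF_Signage = 29+4 = 33
Expected project duration μ = 33 hours. Critical path: AV setup → Ticketing → Signage.

33 hours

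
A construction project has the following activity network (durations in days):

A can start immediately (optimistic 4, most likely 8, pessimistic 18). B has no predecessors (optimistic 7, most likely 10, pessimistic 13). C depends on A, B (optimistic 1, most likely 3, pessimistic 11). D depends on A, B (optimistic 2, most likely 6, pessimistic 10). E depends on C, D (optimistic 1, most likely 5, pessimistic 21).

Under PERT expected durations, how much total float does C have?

2 days

te_A = (4 + 4·8 + 18)/6 = 54/6 = 9
te_B = (7 + 4·10 + 13)/6 = 60/6 = 10
te_C = (1 + 4·3 + 11)/6 = 24/6 = 4
te_D = (2 + 4·6 + 10)/6 = 36/6 = 6
te_E = (1 + 4·5 + 21)/6 = 42/6 = 7

Forward pass:
ES_A = 0; EF_A = 9
ES_B = 0; EF_B = 10
ES_C = max(EF_A=9, EF_B=10) = 10; EF_C = 10+4 = 14
ES_D = max(EF_A=9, EF_B=10) = 10; EF_D = 10+6 = 16
ES_E = max(EF_C=14, EF_D=16) = 16; EF_E = 16+7 = 23
Expected project duration μ = 23 days. Critical path: B → D → E.

Backward pass:
LF_E = 23; LS_E = 23−7 = 16
LF_D = LS_E = 16; LS_D = 16−6 = 10
LF_C = LS_E = 16; LS_C = 16−4 = 12
LF_B = min(LS_C=12, LS_D=10) = 10; LS_B = 10−10 = 0
LF_A = min(LS_C=12, LS_D=10) = 10; LS_A = 10−9 = 1
Slack_C = LS_C − ES_C = 12 − 10 = 2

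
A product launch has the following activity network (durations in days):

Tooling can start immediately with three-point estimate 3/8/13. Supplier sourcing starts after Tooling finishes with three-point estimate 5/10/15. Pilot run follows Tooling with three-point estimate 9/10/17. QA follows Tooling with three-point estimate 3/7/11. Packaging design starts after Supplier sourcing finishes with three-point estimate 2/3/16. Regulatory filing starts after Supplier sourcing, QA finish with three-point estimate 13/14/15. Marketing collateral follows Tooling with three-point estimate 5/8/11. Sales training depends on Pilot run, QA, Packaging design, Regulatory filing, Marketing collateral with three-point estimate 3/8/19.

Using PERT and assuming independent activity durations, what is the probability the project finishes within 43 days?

te_Tooling = (3 + 4·8 + 13)/6 = 48/6 = 8; σ²_Tooling = ((13−3)/6)² = 2.778
te_Supplier sourcing = (5 + 4·10 + 15)/6 = 60/6 = 10; σ²_Supplier sourcing = ((15−5)/6)² = 2.778
te_Pilot run = (9 + 4·10 + 17)/6 = 66/6 = 11; σ²_Pilot run = ((17−9)/6)² = 1.778
te_QA = (3 + 4·7 + 11)/6 = 42/6 = 7; σ²_QA = ((11−3)/6)² = 1.778
te_Packaging design = (2 + 4·3 + 16)/6 = 30/6 = 5; σ²_Packaging design = ((16−2)/6)² = 5.444
te_Regulatory filing = (13 + 4·14 + 15)/6 = 84/6 = 14; σ²_Regulatory filing = ((15−13)/6)² = 0.111
te_Marketing collateral = (5 + 4·8 + 11)/6 = 48/6 = 8; σ²_Marketing collateral = ((11−5)/6)² = 1.000
te_Sales training = (3 + 4·8 + 19)/6 = 54/6 = 9; σ²_Sales training = ((19−3)/6)² = 7.111

Forward pass:
ES_Tooling = 0; EF_Tooling = 8
ES_Supplier sourcing = 8; EF_Supplier sourcing = 8+10 = 18
ES_Pilot run = 8; EF_Pilot run = 8+11 = 19
ES_QA = 8; EF_QA = 8+7 = 15
ES_Packaging design = 18; EF_Packaging design = 18+5 = 23
ES_Regulatory filing = max(EF_Supplier sourcing=18, EF_QA=15) = 18; EF_Regulatory filing = 18+14 = 32
ES_Marketing collateral = 8; EF_Marketing collateral = 8+8 = 16
ES_Sales training = max(EF_Pilot run=19, EF_QA=15, EF_Packaging design=23, EF_Regulatory filing=32, EF_Marketing collateral=16) = 32; EF_Sales training = 32+9 = 41
Expected project duration μ = 41 days. Critical path: Tooling → Supplier sourcing → Regulatory filing → Sales training.

Variance along critical path = 2.778 + 2.778 + 0.111 + 7.111 = 12.778; σ = √12.778 = 3.575 days.
Z = (43 − 41) / 3.575 = 0.560
P(T ≤ 43) = Φ(0.560) ≈ 0.712

0.712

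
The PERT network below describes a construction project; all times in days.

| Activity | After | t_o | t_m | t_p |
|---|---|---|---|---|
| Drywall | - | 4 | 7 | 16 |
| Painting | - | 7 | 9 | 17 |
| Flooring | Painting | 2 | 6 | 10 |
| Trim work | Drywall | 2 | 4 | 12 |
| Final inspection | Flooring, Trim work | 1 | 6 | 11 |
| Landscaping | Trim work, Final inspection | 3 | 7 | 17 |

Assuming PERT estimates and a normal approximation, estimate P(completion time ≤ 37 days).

te_Drywall = (4 + 4·7 + 16)/6 = 48/6 = 8; σ²_Drywall = ((16−4)/6)² = 4.000
te_Painting = (7 + 4·9 + 17)/6 = 60/6 = 10; σ²_Painting = ((17−7)/6)² = 2.778
te_Flooring = (2 + 4·6 + 10)/6 = 36/6 = 6; σ²_Flooring = ((10−2)/6)² = 1.778
te_Trim work = (2 + 4·4 + 12)/6 = 30/6 = 5; σ²_Trim work = ((12−2)/6)² = 2.778
te_Final inspection = (1 + 4·6 + 11)/6 = 36/6 = 6; σ²_Final inspection = ((11−1)/6)² = 2.778
te_Landscaping = (3 + 4·7 + 17)/6 = 48/6 = 8; σ²_Landscaping = ((17−3)/6)² = 5.444

Forward pass:
ES_Drywall = 0; EF_Drywall = 8
ES_Painting = 0; EF_Painting = 10
ES_Flooring = 10; EF_Flooring = 10+6 = 16
ES_Trim work = 8; EF_Trim work = 8+5 = 13
ES_Final inspection = max(EF_Flooring=16, EF_Trim work=13) = 16; EF_Final inspection = 16+6 = 22
ES_Landscaping = max(EF_Trim work=13, EF_Final inspection=22) = 22; EF_Landscaping = 22+8 = 30
Expected project duration μ = 30 days. Critical path: Painting → Flooring → Final inspection → Landscaping.

Variance along critical path = 2.778 + 1.778 + 2.778 + 5.444 = 12.778; σ = √12.778 = 3.575 days.
Z = (37 − 30) / 3.575 = 1.958
P(T ≤ 37) = Φ(1.958) ≈ 0.975

0.975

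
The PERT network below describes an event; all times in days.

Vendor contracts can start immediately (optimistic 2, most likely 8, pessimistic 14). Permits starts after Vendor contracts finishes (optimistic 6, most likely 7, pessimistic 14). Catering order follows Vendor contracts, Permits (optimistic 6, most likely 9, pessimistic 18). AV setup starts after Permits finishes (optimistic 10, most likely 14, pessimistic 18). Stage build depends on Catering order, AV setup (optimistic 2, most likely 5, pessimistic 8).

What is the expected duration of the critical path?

35 days

te_Vendor contracts = (2 + 4·8 + 14)/6 = 48/6 = 8
te_Permits = (6 + 4·7 + 14)/6 = 48/6 = 8
te_Catering order = (6 + 4·9 + 18)/6 = 60/6 = 10
te_AV setup = (10 + 4·14 + 18)/6 = 84/6 = 14
te_Stage build = (2 + 4·5 + 8)/6 = 30/6 = 5

Forward pass:
ES_Vendor contracts = 0; EF_Vendor contracts = 8
ES_Permits = 8; EF_Permits = 8+8 = 16
ES_Catering order = max(EF_Vendor contracts=8, EF_Permits=16) = 16; EF_Catering order = 16+10 = 26
ES_AV setup = 16; EF_AV setup = 16+14 = 30
ES_Stage build = max(EF_Catering order=26, EF_AV setup=30) = 30; EF_Stage build = 30+5 = 35
Expected project duration μ = 35 days. Critical path: Vendor contracts → Permits → AV setup → Stage build.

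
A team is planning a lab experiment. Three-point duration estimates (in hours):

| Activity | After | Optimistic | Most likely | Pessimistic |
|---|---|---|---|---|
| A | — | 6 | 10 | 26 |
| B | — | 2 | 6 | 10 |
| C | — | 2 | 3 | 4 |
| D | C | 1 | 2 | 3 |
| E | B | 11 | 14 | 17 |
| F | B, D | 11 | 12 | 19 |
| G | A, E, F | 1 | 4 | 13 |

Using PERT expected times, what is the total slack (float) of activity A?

8 hours

te_A = (6 + 4·10 + 26)/6 = 72/6 = 12
te_B = (2 + 4·6 + 10)/6 = 36/6 = 6
te_C = (2 + 4·3 + 4)/6 = 18/6 = 3
te_D = (1 + 4·2 + 3)/6 = 12/6 = 2
te_E = (11 + 4·14 + 17)/6 = 84/6 = 14
te_F = (11 + 4·12 + 19)/6 = 78/6 = 13
te_G = (1 + 4·4 + 13)/6 = 30/6 = 5

Forward pass:
ES_A = 0; EF_A = 12
ES_B = 0; EF_B = 6
ES_C = 0; EF_C = 3
ES_D = 3; EF_D = 3+2 = 5
ES_E = 6; EF_E = 6+14 = 20
ES_F = max(EF_B=6, EF_D=5) = 6; EF_F = 6+13 = 19
ES_G = max(EF_A=12, EF_E=20, EF_F=19) = 20; EF_G = 20+5 = 25
Expected project duration μ = 25 hours. Critical path: B → E → G.

Backward pass:
LF_G = 25; LS_G = 25−5 = 20
LF_F = LS_G = 20; LS_F = 20−13 = 7
LF_E = LS_G = 20; LS_E = 20−14 = 6
LF_D = LS_F = 7; LS_D = 7−2 = 5
LF_C = LS_D = 5; LS_C = 5−3 = 2
LF_B = min(LS_E=6, LS_F=7) = 6; LS_B = 6−6 = 0
LF_A = LS_G = 20; LS_A = 20−12 = 8
Slack_A = LS_A − ES_A = 8 − 0 = 8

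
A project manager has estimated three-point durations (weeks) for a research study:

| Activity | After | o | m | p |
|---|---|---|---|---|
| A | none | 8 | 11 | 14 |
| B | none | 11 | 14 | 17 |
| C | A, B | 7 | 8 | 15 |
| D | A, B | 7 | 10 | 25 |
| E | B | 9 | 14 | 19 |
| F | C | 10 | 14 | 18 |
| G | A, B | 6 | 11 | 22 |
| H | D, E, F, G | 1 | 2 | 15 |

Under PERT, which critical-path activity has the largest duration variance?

H

te_A = (8 + 4·11 + 14)/6 = 66/6 = 11; σ²_A = ((14−8)/6)² = 1.000
te_B = (11 + 4·14 + 17)/6 = 84/6 = 14; σ²_B = ((17−11)/6)² = 1.000
te_C = (7 + 4·8 + 15)/6 = 54/6 = 9; σ²_C = ((15−7)/6)² = 1.778
te_D = (7 + 4·10 + 25)/6 = 72/6 = 12; σ²_D = ((25−7)/6)² = 9.000
te_E = (9 + 4·14 + 19)/6 = 84/6 = 14; σ²_E = ((19−9)/6)² = 2.778
te_F = (10 + 4·14 + 18)/6 = 84/6 = 14; σ²_F = ((18−10)/6)² = 1.778
te_G = (6 + 4·11 + 22)/6 = 72/6 = 12; σ²_G = ((22−6)/6)² = 7.111
te_H = (1 + 4·2 + 15)/6 = 24/6 = 4; σ²_H = ((15−1)/6)² = 5.444

Forward pass:
ES_A = 0; EF_A = 11
ES_B = 0; EF_B = 14
ES_C = max(EF_A=11, EF_B=14) = 14; EF_C = 14+9 = 23
ES_D = max(EF_A=11, EF_B=14) = 14; EF_D = 14+12 = 26
ES_E = 14; EF_E = 14+14 = 28
ES_F = 23; EF_F = 23+14 = 37
ES_G = max(EF_A=11, EF_B=14) = 14; EF_G = 14+12 = 26
ES_H = max(EF_D=26, EF_E=28, EF_F=37, EF_G=26) = 37; EF_H = 37+4 = 41
Expected project duration μ = 41 weeks. Critical path: B → C → F → H.

Variances on critical path: σ²_B=1.000, σ²_C=1.778, σ²_F=1.778, σ²_H=5.444.
Largest is σ²_H = 5.444.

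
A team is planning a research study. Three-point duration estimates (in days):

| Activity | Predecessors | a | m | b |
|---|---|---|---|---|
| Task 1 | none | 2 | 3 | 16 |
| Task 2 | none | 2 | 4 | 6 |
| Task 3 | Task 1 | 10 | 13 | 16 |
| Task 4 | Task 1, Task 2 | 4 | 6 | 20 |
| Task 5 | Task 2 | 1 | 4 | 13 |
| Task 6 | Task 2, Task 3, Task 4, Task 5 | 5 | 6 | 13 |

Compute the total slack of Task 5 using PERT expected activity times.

9 days

te_Task 1 = (2 + 4·3 + 16)/6 = 30/6 = 5
te_Task 2 = (2 + 4·4 + 6)/6 = 24/6 = 4
te_Task 3 = (10 + 4·13 + 16)/6 = 78/6 = 13
te_Task 4 = (4 + 4·6 + 20)/6 = 48/6 = 8
te_Task 5 = (1 + 4·4 + 13)/6 = 30/6 = 5
te_Task 6 = (5 + 4·6 + 13)/6 = 42/6 = 7

Forward pass:
ES_Task 1 = 0; EF_Task 1 = 5
ES_Task 2 = 0; EF_Task 2 = 4
ES_Task 3 = 5; EF_Task 3 = 5+13 = 18
ES_Task 4 = max(EF_Task 1=5, EF_Task 2=4) = 5; EF_Task 4 = 5+8 = 13
ES_Task 5 = 4; EF_Task 5 = 4+5 = 9
ES_Task 6 = max(EF_Task 2=4, EF_Task 3=18, EF_Task 4=13, EF_Task 5=9) = 18; EF_Task 6 = 18+7 = 25
Expected project duration μ = 25 days. Critical path: Task 1 → Task 3 → Task 6.

Backward pass:
LF_Task 6 = 25; LS_Task 6 = 25−7 = 18
LF_Task 5 = LS_Task 6 = 18; LS_Task 5 = 18−5 = 13
LF_Task 4 = LS_Task 6 = 18; LS_Task 4 = 18−8 = 10
LF_Task 3 = LS_Task 6 = 18; LS_Task 3 = 18−13 = 5
LF_Task 2 = min(LS_Task 4=10, LS_Task 5=13, LS_Task 6=18) = 10; LS_Task 2 = 10−4 = 6
LF_Task 1 = min(LS_Task 3=5, LS_Task 4=10) = 5; LS_Task 1 = 5−5 = 0
Slack_Task 5 = LS_Task 5 − ES_Task 5 = 13 − 4 = 9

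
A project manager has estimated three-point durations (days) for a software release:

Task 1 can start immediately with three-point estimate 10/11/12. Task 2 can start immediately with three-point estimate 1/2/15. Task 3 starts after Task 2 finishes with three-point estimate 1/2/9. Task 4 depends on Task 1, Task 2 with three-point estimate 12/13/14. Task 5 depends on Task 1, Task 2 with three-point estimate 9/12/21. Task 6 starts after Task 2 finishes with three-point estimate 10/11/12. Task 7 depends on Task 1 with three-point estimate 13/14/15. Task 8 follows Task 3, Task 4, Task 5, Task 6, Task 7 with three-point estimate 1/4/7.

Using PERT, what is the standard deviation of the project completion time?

te_Task 1 = (10 + 4·11 + 12)/6 = 66/6 = 11; σ²_Task 1 = ((12−10)/6)² = 0.111
te_Task 2 = (1 + 4·2 + 15)/6 = 24/6 = 4; σ²_Task 2 = ((15−1)/6)² = 5.444
te_Task 3 = (1 + 4·2 + 9)/6 = 18/6 = 3; σ²_Task 3 = ((9−1)/6)² = 1.778
te_Task 4 = (12 + 4·13 + 14)/6 = 78/6 = 13; σ²_Task 4 = ((14−12)/6)² = 0.111
te_Task 5 = (9 + 4·12 + 21)/6 = 78/6 = 13; σ²_Task 5 = ((21−9)/6)² = 4.000
te_Task 6 = (10 + 4·11 + 12)/6 = 66/6 = 11; σ²_Task 6 = ((12−10)/6)² = 0.111
te_Task 7 = (13 + 4·14 + 15)/6 = 84/6 = 14; σ²_Task 7 = ((15−13)/6)² = 0.111
te_Task 8 = (1 + 4·4 + 7)/6 = 24/6 = 4; σ²_Task 8 = ((7−1)/6)² = 1.000

Forward pass:
ES_Task 1 = 0; EF_Task 1 = 11
ES_Task 2 = 0; EF_Task 2 = 4
ES_Task 3 = 4; EF_Task 3 = 4+3 = 7
ES_Task 4 = max(EF_Task 1=11, EF_Task 2=4) = 11; EF_Task 4 = 11+13 = 24
ES_Task 5 = max(EF_Task 1=11, EF_Task 2=4) = 11; EF_Task 5 = 11+13 = 24
ES_Task 6 = 4; EF_Task 6 = 4+11 = 15
ES_Task 7 = 11; EF_Task 7 = 11+14 = 25
ES_Task 8 = max(EF_Task 3=7, EF_Task 4=24, EF_Task 5=24, EF_Task 6=15, EF_Task 7=25) = 25; EF_Task 8 = 25+4 = 29
Expected project duration μ = 29 days. Critical path: Task 1 → Task 7 → Task 8.

Variance along critical path = 0.111 + 0.111 + 1.000 = 1.222
σ = √1.222 = 1.106 days

1.11 days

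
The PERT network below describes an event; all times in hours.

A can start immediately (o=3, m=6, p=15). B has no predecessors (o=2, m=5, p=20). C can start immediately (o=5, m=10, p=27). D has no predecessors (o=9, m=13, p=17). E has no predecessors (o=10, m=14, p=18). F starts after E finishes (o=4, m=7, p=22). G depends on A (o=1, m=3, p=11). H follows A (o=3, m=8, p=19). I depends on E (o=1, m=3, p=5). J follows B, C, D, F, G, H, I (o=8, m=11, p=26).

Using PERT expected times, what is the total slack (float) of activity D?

te_A = (3 + 4·6 + 15)/6 = 42/6 = 7
te_B = (2 + 4·5 + 20)/6 = 42/6 = 7
te_C = (5 + 4·10 + 27)/6 = 72/6 = 12
te_D = (9 + 4·13 + 17)/6 = 78/6 = 13
te_E = (10 + 4·14 + 18)/6 = 84/6 = 14
te_F = (4 + 4·7 + 22)/6 = 54/6 = 9
te_G = (1 + 4·3 + 11)/6 = 24/6 = 4
te_H = (3 + 4·8 + 19)/6 = 54/6 = 9
te_I = (1 + 4·3 + 5)/6 = 18/6 = 3
te_J = (8 + 4·11 + 26)/6 = 78/6 = 13

Forward pass:
ES_A = 0; EF_A = 7
ES_B = 0; EF_B = 7
ES_C = 0; EF_C = 12
ES_D = 0; EF_D = 13
ES_E = 0; EF_E = 14
ES_F = 14; EF_F = 14+9 = 23
ES_G = 7; EF_G = 7+4 = 11
ES_H = 7; EF_H = 7+9 = 16
ES_I = 14; EF_I = 14+3 = 17
ES_J = max(EF_B=7, EF_C=12, EF_D=13, EF_F=23, EF_G=11, EF_H=16, EF_I=17) = 23; EF_J = 23+13 = 36
Expected project duration μ = 36 hours. Critical path: E → F → J.

Backward pass:
LF_J = 36; LS_J = 36−13 = 23
LF_I = LS_J = 23; LS_I = 23−3 = 20
LF_H = LS_J = 23; LS_H = 23−9 = 14
LF_G = LS_J = 23; LS_G = 23−4 = 19
LF_F = LS_J = 23; LS_F = 23−9 = 14
LF_E = min(LS_F=14, LS_I=20) = 14; LS_E = 14−14 = 0
LF_D = LS_J = 23; LS_D = 23−13 = 10
LF_C = LS_J = 23; LS_C = 23−12 = 11
LF_B = LS_J = 23; LS_B = 23−7 = 16
LF_A = min(LS_G=19, LS_H=14) = 14; LS_A = 14−7 = 7
Slack_D = LS_D − ES_D = 10 − 0 = 10

10 hours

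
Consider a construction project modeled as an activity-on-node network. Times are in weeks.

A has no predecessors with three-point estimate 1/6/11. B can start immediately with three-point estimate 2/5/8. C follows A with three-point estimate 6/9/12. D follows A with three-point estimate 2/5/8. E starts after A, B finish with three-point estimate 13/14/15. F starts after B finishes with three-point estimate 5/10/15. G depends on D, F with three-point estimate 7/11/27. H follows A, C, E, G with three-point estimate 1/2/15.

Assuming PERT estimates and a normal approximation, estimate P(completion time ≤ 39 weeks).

te_A = (1 + 4·6 + 11)/6 = 36/6 = 6; σ²_A = ((11−1)/6)² = 2.778
te_B = (2 + 4·5 + 8)/6 = 30/6 = 5; σ²_B = ((8−2)/6)² = 1.000
te_C = (6 + 4·9 + 12)/6 = 54/6 = 9; σ²_C = ((12−6)/6)² = 1.000
te_D = (2 + 4·5 + 8)/6 = 30/6 = 5; σ²_D = ((8−2)/6)² = 1.000
te_E = (13 + 4·14 + 15)/6 = 84/6 = 14; σ²_E = ((15−13)/6)² = 0.111
te_F = (5 + 4·10 + 15)/6 = 60/6 = 10; σ²_F = ((15−5)/6)² = 2.778
te_G = (7 + 4·11 + 27)/6 = 78/6 = 13; σ²_G = ((27−7)/6)² = 11.111
te_H = (1 + 4·2 + 15)/6 = 24/6 = 4; σ²_H = ((15−1)/6)² = 5.444

Forward pass:
ES_A = 0; EF_A = 6
ES_B = 0; EF_B = 5
ES_C = 6; EF_C = 6+9 = 15
ES_D = 6; EF_D = 6+5 = 11
ES_E = max(EF_A=6, EF_B=5) = 6; EF_E = 6+14 = 20
ES_F = 5; EF_F = 5+10 = 15
ES_G = max(EF_D=11, EF_F=15) = 15; EF_G = 15+13 = 28
ES_H = max(EF_A=6, EF_C=15, EF_E=20, EF_G=28) = 28; EF_H = 28+4 = 32
Expected project duration μ = 32 weeks. Critical path: B → F → G → H.

Variance along critical path = 1.000 + 2.778 + 11.111 + 5.444 = 20.333; σ = √20.333 = 4.509 weeks.
Z = (39 − 32) / 4.509 = 1.552
P(T ≤ 39) = Φ(1.552) ≈ 0.940

0.940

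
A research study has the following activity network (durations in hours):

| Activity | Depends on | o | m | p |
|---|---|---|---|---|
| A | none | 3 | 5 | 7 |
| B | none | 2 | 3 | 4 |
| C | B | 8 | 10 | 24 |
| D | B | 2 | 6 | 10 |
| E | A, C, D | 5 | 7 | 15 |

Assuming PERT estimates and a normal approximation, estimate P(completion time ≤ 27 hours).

te_A = (3 + 4·5 + 7)/6 = 30/6 = 5; σ²_A = ((7−3)/6)² = 0.444
te_B = (2 + 4·3 + 4)/6 = 18/6 = 3; σ²_B = ((4−2)/6)² = 0.111
te_C = (8 + 4·10 + 24)/6 = 72/6 = 12; σ²_C = ((24−8)/6)² = 7.111
te_D = (2 + 4·6 + 10)/6 = 36/6 = 6; σ²_D = ((10−2)/6)² = 1.778
te_E = (5 + 4·7 + 15)/6 = 48/6 = 8; σ²_E = ((15−5)/6)² = 2.778

Forward pass:
ES_A = 0; EF_A = 5
ES_B = 0; EF_B = 3
ES_C = 3; EF_C = 3+12 = 15
ES_D = 3; EF_D = 3+6 = 9
ES_E = max(EF_A=5, EF_C=15, EF_D=9) = 15; EF_E = 15+8 = 23
Expected project duration μ = 23 hours. Critical path: B → C → E.

Variance along critical path = 0.111 + 7.111 + 2.778 = 10.000; σ = √10.000 = 3.162 hours.
Z = (27 − 23) / 3.162 = 1.265
P(T ≤ 27) = Φ(1.265) ≈ 0.897

0.897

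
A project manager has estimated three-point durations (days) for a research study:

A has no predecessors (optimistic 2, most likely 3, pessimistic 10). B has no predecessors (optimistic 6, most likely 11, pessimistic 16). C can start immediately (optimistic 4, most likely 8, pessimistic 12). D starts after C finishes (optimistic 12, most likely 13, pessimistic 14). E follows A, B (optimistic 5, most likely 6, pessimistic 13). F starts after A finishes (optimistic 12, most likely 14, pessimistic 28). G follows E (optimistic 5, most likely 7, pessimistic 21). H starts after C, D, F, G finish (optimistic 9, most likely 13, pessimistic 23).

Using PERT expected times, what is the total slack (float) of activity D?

te_A = (2 + 4·3 + 10)/6 = 24/6 = 4
te_B = (6 + 4·11 + 16)/6 = 66/6 = 11
te_C = (4 + 4·8 + 12)/6 = 48/6 = 8
te_D = (12 + 4·13 + 14)/6 = 78/6 = 13
te_E = (5 + 4·6 + 13)/6 = 42/6 = 7
te_F = (12 + 4·14 + 28)/6 = 96/6 = 16
te_G = (5 + 4·7 + 21)/6 = 54/6 = 9
te_H = (9 + 4·13 + 23)/6 = 84/6 = 14

Forward pass:
ES_A = 0; EF_A = 4
ES_B = 0; EF_B = 11
ES_C = 0; EF_C = 8
ES_D = 8; EF_D = 8+13 = 21
ES_E = max(EF_A=4, EF_B=11) = 11; EF_E = 11+7 = 18
ES_F = 4; EF_F = 4+16 = 20
ES_G = 18; EF_G = 18+9 = 27
ES_H = max(EF_C=8, EF_D=21, EF_F=20, EF_G=27) = 27; EF_H = 27+14 = 41
Expected project duration μ = 41 days. Critical path: B → E → G → H.

Backward pass:
LF_H = 41; LS_H = 41−14 = 27
LF_G = LS_H = 27; LS_G = 27−9 = 18
LF_F = LS_H = 27; LS_F = 27−16 = 11
LF_E = LS_G = 18; LS_E = 18−7 = 11
LF_D = LS_H = 27; LS_D = 27−13 = 14
LF_C = min(LS_D=14, LS_H=27) = 14; LS_C = 14−8 = 6
LF_B = LS_E = 11; LS_B = 11−11 = 0
LF_A = min(LS_E=11, LS_F=11) = 11; LS_A = 11−4 = 7
Slack_D = LS_D − ES_D = 14 − 8 = 6

6 days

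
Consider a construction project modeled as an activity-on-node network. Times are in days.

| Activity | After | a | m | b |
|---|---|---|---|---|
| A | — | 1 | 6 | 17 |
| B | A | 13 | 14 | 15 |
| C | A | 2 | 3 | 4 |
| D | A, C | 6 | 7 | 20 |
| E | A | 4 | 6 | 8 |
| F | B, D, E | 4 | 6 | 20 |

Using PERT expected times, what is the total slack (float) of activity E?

8 days

te_A = (1 + 4·6 + 17)/6 = 42/6 = 7
te_B = (13 + 4·14 + 15)/6 = 84/6 = 14
te_C = (2 + 4·3 + 4)/6 = 18/6 = 3
te_D = (6 + 4·7 + 20)/6 = 54/6 = 9
te_E = (4 + 4·6 + 8)/6 = 36/6 = 6
te_F = (4 + 4·6 + 20)/6 = 48/6 = 8

Forward pass:
ES_A = 0; EF_A = 7
ES_B = 7; EF_B = 7+14 = 21
ES_C = 7; EF_C = 7+3 = 10
ES_D = max(EF_A=7, EF_C=10) = 10; EF_D = 10+9 = 19
ES_E = 7; EF_E = 7+6 = 13
ES_F = max(EF_B=21, EF_D=19, EF_E=13) = 21; EF_F = 21+8 = 29
Expected project duration μ = 29 days. Critical path: A → B → F.

Backward pass:
LF_F = 29; LS_F = 29−8 = 21
LF_E = LS_F = 21; LS_E = 21−6 = 15
LF_D = LS_F = 21; LS_D = 21−9 = 12
LF_C = LS_D = 12; LS_C = 12−3 = 9
LF_B = LS_F = 21; LS_B = 21−14 = 7
LF_A = min(LS_B=7, LS_C=9, LS_D=12, LS_E=15) = 7; LS_A = 7−7 = 0
Slack_E = LS_E − ES_E = 15 − 7 = 8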